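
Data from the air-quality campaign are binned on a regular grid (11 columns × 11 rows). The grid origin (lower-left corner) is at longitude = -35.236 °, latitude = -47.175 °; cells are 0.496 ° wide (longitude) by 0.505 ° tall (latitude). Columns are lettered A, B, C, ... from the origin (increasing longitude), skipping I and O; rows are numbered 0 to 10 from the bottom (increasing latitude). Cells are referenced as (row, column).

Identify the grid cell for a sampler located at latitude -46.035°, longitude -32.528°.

(2, F)

Column index: ⌊(-32.528 − -35.236) / 0.496⌋ = ⌊5.460⌋ = 5 → column F
Row offset from origin: ⌊(-46.035 − -47.175) / 0.505⌋ = ⌊2.257⌋ = 2 → row 2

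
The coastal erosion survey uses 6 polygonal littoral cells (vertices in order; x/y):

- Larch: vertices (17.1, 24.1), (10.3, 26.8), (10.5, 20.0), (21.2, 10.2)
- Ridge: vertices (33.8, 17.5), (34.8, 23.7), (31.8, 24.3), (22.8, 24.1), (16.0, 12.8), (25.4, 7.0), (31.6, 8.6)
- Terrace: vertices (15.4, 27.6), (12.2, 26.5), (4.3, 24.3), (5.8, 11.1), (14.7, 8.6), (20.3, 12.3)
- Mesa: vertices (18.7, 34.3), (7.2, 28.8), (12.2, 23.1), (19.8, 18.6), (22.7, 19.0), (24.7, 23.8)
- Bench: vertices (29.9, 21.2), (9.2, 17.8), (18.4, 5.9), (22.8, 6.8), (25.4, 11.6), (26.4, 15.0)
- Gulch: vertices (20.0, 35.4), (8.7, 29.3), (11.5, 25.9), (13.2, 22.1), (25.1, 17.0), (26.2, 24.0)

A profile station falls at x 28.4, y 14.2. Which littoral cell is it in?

Cast a ray rightward from (28.4, 14.2). For each polygon, the edges (by vertex number in listed order) whose endpoints lie on opposite sides of y = 14.2, where each meets that height, and whether that is right or left of the point:
Larch: 3–4 at x≈16.83 (left), 4–1 at x≈20.02 (left) → 0 crossings.
Ridge: 4–5 at x≈16.84 (left), 7–1 at x≈32.98 (right) → 1 crossing.
Terrace: 3–4 at x≈5.45 (left), 6–1 at x≈19.69 (left) → 0 crossings.
Mesa: no edge straddles that height → 0 crossings.
Bench: 2–3 at x≈11.98 (left), 5–6 at x≈26.16 (left) → 0 crossings.
Gulch: no edge straddles that height → 0 crossings.
Only Ridge has an odd count, so the point is inside Ridge.

Ridge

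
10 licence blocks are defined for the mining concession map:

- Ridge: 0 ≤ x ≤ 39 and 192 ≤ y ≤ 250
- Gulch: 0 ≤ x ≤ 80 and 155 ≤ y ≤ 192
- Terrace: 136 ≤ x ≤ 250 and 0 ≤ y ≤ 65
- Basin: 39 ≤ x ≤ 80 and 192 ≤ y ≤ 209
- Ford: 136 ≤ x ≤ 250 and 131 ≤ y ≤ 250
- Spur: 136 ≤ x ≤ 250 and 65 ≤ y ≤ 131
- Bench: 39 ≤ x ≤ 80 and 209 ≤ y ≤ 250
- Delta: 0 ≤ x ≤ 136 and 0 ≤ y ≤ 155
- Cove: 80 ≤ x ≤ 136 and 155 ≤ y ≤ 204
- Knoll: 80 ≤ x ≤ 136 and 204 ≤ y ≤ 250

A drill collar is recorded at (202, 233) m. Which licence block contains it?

Ford

The point has x = 202 and y = 233.
Only Ford satisfies 136 ≤ x ≤ 250 and 131 ≤ y ≤ 250.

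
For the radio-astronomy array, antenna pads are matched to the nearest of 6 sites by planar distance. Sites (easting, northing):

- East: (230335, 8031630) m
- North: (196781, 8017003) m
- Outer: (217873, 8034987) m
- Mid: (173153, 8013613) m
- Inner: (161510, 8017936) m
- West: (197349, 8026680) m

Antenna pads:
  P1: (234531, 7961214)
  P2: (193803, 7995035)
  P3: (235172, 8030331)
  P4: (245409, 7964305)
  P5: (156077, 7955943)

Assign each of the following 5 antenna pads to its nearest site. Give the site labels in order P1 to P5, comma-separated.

North, North, East, East, Mid

P1 → North (d²=4537475021.00)
P2 → North (d²=491461508.00)
P3 → East (d²=25083970.00)
P4 → East (d²=4759881101.00)
P5 → Mid (d²=3617418676.00)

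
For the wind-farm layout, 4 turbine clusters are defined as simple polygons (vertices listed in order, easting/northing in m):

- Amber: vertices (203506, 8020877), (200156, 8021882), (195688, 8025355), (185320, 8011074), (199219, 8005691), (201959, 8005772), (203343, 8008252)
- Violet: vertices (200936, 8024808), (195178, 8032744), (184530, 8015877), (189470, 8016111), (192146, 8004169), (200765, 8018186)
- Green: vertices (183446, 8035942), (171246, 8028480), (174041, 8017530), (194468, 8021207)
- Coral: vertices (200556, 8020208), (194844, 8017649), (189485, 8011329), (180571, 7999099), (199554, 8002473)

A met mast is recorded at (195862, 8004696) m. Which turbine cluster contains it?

Cast a ray rightward from (195862, 8004696). For each polygon, the edges (by vertex number in listed order) whose endpoints lie on opposite sides of northing = 8004696, where each meets that height, and whether that is right or left of the point:
Amber: no edge straddles that height → 0 crossings.
Violet: 4–5 at easting≈192027.9 (left), 5–6 at easting≈192470.1 (left) → 0 crossings.
Green: no edge straddles that height → 0 crossings.
Coral: 3–4 at easting≈184650.4 (left), 5–1 at easting≈199679.6 (right) → 1 crossing.
Only Coral has an odd count, so the point is inside Coral.

Coral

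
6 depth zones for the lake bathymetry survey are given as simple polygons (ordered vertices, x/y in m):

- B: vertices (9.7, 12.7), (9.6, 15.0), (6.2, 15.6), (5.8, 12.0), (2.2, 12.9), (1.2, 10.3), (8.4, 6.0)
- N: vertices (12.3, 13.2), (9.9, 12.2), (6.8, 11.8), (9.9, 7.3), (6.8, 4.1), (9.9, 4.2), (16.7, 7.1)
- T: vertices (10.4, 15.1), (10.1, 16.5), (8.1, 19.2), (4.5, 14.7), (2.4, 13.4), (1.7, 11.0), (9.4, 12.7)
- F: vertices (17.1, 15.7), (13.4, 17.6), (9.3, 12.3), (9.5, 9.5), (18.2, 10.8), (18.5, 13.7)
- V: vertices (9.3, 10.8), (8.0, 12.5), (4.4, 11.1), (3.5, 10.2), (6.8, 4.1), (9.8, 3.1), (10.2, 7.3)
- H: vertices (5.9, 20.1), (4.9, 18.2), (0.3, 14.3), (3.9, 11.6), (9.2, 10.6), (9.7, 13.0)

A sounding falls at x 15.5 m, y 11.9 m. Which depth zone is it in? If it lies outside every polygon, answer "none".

F

Cast a ray rightward from (15.5, 11.9). For each polygon, the edges (by vertex number in listed order) whose endpoints lie on opposite sides of y = 11.9, where each meets that height, and whether that is right or left of the point:
B: 5–6 at x≈1.82 (left), 7–1 at x≈9.54 (left) → 0 crossings.
N: 2–3 at x≈7.58 (left), 7–1 at x≈13.24 (left) → 0 crossings.
T: 5–6 at x≈1.96 (left), 6–7 at x≈5.78 (left) → 0 crossings.
F: 3–4 at x≈9.33 (left), 5–6 at x≈18.31 (right) → 1 crossing.
V: 1–2 at x≈8.46 (left), 2–3 at x≈6.46 (left) → 0 crossings.
H: 3–4 at x≈3.50 (left), 5–6 at x≈9.47 (left) → 0 crossings.
Only F has an odd count, so the point is inside F.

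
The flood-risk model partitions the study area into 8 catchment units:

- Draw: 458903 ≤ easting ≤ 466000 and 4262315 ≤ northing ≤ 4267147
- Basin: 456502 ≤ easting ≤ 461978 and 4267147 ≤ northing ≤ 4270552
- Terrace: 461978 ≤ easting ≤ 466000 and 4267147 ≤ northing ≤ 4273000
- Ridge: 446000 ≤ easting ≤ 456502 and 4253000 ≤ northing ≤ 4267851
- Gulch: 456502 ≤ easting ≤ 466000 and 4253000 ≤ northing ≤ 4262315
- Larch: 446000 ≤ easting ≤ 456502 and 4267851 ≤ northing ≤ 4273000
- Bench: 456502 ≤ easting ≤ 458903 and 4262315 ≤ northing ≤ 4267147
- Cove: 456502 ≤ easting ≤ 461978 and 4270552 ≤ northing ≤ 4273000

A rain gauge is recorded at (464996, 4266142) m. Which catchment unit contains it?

The point has easting = 464996 and northing = 4266142.
Only Draw satisfies 458903 ≤ easting ≤ 466000 and 4262315 ≤ northing ≤ 4267147.

Draw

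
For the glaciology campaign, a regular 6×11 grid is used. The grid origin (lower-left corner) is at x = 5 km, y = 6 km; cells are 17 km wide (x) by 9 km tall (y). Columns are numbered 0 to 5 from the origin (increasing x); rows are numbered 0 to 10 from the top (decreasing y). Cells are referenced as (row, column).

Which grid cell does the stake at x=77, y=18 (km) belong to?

(9, 4)

Column index: ⌊(77 − 5) / 17⌋ = ⌊4.235⌋ = 4
Row offset from origin: ⌊(18 − 6) / 9⌋ = ⌊1.333⌋ = 1 → row 9 (counted from top)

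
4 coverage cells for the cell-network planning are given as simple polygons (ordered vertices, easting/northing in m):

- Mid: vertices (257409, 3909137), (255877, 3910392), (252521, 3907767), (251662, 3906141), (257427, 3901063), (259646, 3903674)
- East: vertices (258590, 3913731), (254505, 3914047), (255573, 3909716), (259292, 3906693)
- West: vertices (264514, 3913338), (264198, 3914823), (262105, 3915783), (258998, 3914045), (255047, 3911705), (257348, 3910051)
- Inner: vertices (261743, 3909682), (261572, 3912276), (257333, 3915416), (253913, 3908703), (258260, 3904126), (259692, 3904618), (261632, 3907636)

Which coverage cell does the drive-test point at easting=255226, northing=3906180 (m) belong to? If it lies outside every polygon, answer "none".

Mid

Cast a ray rightward from (255226, 3906180). For each polygon, the edges (by vertex number in listed order) whose endpoints lie on opposite sides of northing = 3906180, where each meets that height, and whether that is right or left of the point:
Mid: 3–4 at easting≈251682.6 (left), 6–1 at easting≈258619.8 (right) → 1 crossing.
East: no edge straddles that height → 0 crossings.
West: no edge straddles that height → 0 crossings.
Inner: 4–5 at easting≈256309.2 (right), 6–7 at easting≈260696.1 (right) → 2 crossings.
Only Mid has an odd count, so the point is inside Mid.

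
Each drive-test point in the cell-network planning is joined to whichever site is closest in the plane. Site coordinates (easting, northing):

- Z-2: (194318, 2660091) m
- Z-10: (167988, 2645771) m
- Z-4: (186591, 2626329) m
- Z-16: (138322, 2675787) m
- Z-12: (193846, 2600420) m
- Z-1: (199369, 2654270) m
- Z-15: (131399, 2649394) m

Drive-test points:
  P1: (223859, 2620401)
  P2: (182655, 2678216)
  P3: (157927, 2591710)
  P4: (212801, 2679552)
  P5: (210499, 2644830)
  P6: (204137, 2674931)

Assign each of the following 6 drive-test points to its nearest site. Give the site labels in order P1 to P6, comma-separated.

Z-12, Z-2, Z-12, Z-2, Z-1, Z-2

P1 → Z-12 (d²=1300020530.00)
P2 → Z-2 (d²=464541194.00)
P3 → Z-12 (d²=1366038661.00)
P4 → Z-2 (d²=720351810.00)
P5 → Z-1 (d²=212990500.00)
P6 → Z-2 (d²=316638361.00)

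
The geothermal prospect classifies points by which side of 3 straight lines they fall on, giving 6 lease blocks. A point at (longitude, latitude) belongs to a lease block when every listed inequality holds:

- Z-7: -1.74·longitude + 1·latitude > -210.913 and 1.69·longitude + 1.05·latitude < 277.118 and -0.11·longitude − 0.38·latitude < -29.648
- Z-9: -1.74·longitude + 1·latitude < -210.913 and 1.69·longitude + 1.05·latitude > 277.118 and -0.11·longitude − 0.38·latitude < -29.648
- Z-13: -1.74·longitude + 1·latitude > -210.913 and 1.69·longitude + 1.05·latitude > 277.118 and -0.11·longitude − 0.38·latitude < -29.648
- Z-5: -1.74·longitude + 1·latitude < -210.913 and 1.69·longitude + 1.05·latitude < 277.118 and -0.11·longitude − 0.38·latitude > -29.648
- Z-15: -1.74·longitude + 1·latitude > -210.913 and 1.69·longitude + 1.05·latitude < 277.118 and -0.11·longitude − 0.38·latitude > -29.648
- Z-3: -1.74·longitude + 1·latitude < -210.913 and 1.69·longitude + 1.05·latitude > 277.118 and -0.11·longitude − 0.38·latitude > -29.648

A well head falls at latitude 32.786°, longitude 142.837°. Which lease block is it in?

Z-5

-1.74·142.837 + 1·32.786 = -215.750, which is < -210.913
1.69·142.837 + 1.05·32.786 = 275.820, which is < 277.118
-0.11·142.837 − 0.38·32.786 = -28.171, which is > -29.648
This sign pattern matches Z-5.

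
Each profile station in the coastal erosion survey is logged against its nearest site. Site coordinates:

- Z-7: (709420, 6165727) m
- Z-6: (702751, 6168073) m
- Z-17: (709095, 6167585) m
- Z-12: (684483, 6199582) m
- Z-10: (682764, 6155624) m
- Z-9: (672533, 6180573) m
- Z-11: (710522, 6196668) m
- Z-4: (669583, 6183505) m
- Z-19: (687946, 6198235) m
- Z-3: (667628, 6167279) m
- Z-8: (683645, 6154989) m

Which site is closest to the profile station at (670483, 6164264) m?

Squared distances to each site:
Z-7: 1518230338.000; Z-6: 1055732305.000; Z-17: 1501915585.000; Z-12: 1443361124.000; Z-10: 225472561.000; Z-9: 270185981.000; Z-11: 2653140737.000; Z-4: 371026081.000; Z-19: 1458985210.000; Z-3: 17241250.000; Z-8: 259263869.000.
Minimum at Z-3.

Z-3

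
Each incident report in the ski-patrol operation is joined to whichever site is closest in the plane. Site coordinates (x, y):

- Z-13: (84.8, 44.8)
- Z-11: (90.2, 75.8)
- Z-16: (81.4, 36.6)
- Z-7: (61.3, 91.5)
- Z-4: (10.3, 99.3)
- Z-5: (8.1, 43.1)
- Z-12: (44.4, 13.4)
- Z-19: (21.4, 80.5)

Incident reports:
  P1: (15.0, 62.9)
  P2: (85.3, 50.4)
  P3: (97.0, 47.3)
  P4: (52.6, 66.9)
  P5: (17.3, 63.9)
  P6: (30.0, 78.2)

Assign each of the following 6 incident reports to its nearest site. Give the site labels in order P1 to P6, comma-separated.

Z-19, Z-13, Z-13, Z-7, Z-19, Z-19

P1 → Z-19 (d²=350.72)
P2 → Z-13 (d²=31.61)
P3 → Z-13 (d²=155.09)
P4 → Z-7 (d²=680.85)
P5 → Z-19 (d²=292.37)
P6 → Z-19 (d²=79.25)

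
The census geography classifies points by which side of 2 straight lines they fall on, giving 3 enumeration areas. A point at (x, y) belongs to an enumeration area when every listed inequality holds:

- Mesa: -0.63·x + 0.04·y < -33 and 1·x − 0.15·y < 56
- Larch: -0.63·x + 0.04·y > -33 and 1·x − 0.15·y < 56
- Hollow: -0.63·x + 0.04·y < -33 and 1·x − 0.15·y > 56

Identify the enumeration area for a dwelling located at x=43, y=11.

-0.63·43 + 0.04·11 = -26.650, which is > -33
1·43 − 0.15·11 = 41.350, which is < 56
This sign pattern matches Larch.

Larch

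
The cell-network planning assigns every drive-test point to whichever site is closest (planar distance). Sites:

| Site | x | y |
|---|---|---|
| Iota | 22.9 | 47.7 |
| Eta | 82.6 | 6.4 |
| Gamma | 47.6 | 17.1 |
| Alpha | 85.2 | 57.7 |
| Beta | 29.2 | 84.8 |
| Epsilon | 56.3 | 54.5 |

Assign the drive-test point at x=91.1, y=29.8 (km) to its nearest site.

Eta

Squared distances to each site:
Iota: 4971.650; Eta: 619.810; Gamma: 2053.540; Alpha: 813.220; Beta: 6856.610; Epsilon: 1821.130.
Minimum at Eta.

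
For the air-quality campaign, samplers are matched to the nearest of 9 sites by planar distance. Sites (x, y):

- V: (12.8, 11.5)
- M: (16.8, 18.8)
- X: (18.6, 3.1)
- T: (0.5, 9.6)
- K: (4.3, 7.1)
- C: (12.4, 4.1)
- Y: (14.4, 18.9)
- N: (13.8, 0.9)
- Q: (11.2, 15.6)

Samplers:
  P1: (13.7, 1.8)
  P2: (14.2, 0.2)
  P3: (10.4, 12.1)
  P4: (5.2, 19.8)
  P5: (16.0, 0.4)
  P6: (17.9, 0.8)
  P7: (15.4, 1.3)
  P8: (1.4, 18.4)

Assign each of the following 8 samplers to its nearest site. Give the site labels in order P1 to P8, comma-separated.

P1 → N (d²=0.82)
P2 → N (d²=0.65)
P3 → V (d²=6.12)
P4 → Q (d²=53.64)
P5 → N (d²=5.09)
P6 → X (d²=5.78)
P7 → N (d²=2.72)
P8 → T (d²=78.25)

N, N, V, Q, N, X, N, T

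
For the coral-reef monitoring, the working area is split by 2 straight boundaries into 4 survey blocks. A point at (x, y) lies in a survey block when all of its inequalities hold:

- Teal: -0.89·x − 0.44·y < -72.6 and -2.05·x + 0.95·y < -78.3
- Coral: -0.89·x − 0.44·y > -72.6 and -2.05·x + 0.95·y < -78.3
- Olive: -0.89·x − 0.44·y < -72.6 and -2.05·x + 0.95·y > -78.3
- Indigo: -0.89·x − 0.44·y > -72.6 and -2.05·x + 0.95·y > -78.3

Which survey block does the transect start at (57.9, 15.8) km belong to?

-0.89·57.9 − 0.44·15.8 = -58.483, which is > -72.6
-2.05·57.9 + 0.95·15.8 = -103.685, which is < -78.3
This sign pattern matches Coral.

Coral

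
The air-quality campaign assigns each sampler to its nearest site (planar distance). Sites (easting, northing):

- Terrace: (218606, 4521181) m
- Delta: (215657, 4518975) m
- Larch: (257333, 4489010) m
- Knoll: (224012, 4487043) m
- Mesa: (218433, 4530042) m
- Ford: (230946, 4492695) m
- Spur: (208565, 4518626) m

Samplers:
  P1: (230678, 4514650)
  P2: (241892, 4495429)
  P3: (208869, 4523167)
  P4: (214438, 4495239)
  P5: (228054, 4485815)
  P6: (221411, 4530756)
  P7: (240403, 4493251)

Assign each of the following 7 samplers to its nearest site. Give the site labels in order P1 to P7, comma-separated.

P1 → Terrace (d²=188387145.00)
P2 → Ford (d²=127289672.00)
P3 → Spur (d²=20713097.00)
P4 → Knoll (d²=158835892.00)
P5 → Knoll (d²=17845748.00)
P6 → Mesa (d²=9378280.00)
P7 → Ford (d²=89743985.00)

Terrace, Ford, Spur, Knoll, Knoll, Mesa, Ford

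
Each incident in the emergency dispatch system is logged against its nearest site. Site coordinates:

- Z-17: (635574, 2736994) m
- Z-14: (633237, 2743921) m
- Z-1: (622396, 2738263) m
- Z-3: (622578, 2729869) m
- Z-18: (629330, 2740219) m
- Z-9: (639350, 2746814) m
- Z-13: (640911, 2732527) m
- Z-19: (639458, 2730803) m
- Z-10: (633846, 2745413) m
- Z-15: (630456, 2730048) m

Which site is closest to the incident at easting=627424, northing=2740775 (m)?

Z-18

Squared distances to each site:
Z-17: 80718461.000; Z-14: 43688285.000; Z-1: 31590928.000; Z-3: 142424552.000; Z-18: 3941972.000; Z-9: 178698997.000; Z-13: 249928673.000; Z-19: 244257940.000; Z-10: 62753128.000; Z-15: 124261553.000.
Minimum at Z-18.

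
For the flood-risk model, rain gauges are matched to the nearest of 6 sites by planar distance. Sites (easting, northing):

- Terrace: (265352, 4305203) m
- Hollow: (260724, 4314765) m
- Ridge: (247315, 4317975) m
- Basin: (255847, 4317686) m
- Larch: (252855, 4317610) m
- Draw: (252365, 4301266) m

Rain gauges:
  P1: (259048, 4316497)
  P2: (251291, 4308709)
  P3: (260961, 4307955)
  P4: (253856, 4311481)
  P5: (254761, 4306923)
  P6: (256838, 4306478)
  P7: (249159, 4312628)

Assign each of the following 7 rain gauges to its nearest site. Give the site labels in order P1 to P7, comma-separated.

P1 → Hollow (d²=5808800.00)
P2 → Draw (d²=56551725.00)
P3 → Terrace (d²=26854385.00)
P4 → Larch (d²=38566642.00)
P5 → Draw (d²=37742465.00)
P6 → Draw (d²=47172673.00)
P7 → Ridge (d²=31990745.00)

Hollow, Draw, Terrace, Larch, Draw, Draw, Ridge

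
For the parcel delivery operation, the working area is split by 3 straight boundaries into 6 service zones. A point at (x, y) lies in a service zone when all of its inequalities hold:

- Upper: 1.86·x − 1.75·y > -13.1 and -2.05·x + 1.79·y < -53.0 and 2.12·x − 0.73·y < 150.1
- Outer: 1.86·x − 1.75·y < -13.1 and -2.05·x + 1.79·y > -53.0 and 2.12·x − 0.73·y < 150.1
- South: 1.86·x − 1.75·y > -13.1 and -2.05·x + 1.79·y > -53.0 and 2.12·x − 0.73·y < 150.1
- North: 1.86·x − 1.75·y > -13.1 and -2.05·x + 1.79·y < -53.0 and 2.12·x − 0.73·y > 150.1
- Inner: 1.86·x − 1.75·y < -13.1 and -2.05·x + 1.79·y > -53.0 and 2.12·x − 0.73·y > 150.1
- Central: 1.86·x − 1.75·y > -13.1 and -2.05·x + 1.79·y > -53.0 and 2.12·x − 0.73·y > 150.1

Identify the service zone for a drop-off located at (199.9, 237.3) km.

1.86·199.9 − 1.75·237.3 = -43.461, which is < -13.1
-2.05·199.9 + 1.79·237.3 = 14.972, which is > -53.0
2.12·199.9 − 0.73·237.3 = 250.559, which is > 150.1
This sign pattern matches Inner.

Inner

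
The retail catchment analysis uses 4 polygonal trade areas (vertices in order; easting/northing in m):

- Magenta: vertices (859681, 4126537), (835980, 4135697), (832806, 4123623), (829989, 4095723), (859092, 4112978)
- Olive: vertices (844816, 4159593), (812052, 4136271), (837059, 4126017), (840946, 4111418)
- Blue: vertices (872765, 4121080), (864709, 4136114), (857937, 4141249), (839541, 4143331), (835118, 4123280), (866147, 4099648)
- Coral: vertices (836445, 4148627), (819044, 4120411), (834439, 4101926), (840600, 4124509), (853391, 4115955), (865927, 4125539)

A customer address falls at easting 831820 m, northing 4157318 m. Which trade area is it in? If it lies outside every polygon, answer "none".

Cast a ray rightward from (831820, 4157318). For each polygon, the edges (by vertex number in listed order) whose endpoints lie on opposite sides of northing = 4157318, where each meets that height, and whether that is right or left of the point:
Magenta: no edge straddles that height → 0 crossings.
Olive: 1–2 at easting≈841620.0 (right), 4–1 at easting≈844633.2 (right) → 2 crossings.
Blue: no edge straddles that height → 0 crossings.
Coral: no edge straddles that height → 0 crossings.
All counts are even, so the point lies outside every listed polygon.

none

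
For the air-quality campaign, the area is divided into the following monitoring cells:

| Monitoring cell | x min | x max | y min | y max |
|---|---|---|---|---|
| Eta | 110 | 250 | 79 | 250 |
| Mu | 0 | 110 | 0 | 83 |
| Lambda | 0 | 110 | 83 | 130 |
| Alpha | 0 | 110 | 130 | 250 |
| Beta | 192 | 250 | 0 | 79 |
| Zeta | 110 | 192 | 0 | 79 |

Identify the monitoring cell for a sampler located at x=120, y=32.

The point has x = 120 and y = 32.
Only Zeta satisfies 110 ≤ x ≤ 192 and 0 ≤ y ≤ 79.

Zeta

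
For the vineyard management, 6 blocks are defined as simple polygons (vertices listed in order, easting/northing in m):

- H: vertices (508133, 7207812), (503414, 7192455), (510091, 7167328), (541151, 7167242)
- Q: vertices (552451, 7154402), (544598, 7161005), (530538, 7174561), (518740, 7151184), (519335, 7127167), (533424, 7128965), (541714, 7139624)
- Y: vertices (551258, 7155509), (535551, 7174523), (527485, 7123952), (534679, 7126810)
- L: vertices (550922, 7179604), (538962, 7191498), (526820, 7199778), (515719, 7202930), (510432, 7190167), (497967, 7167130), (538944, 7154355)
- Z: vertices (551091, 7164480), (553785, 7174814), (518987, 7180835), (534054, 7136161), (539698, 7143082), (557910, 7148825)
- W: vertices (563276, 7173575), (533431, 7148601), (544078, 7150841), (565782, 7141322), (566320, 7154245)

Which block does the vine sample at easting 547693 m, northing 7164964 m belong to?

Cast a ray rightward from (547693, 7164964). For each polygon, the edges (by vertex number in listed order) whose endpoints lie on opposite sides of northing = 7164964, where each meets that height, and whether that is right or left of the point:
H: no edge straddles that height → 0 crossings.
Q: 2–3 at easting≈540491.8 (left), 3–4 at easting≈525694.5 (left) → 0 crossings.
Y: 1–2 at easting≈543447.5 (left), 2–3 at easting≈534026.4 (left) → 0 crossings.
L: 6–7 at easting≈504914.6 (left), 7–1 at easting≈543976.9 (left) → 0 crossings.
Z: 1–2 at easting≈551217.2 (right), 3–4 at easting≈524339.7 (left) → 1 crossing.
W: 1–2 at easting≈552985.5 (right), 5–1 at easting≈564632.0 (right) → 2 crossings.
Only Z has an odd count, so the point is inside Z.

Z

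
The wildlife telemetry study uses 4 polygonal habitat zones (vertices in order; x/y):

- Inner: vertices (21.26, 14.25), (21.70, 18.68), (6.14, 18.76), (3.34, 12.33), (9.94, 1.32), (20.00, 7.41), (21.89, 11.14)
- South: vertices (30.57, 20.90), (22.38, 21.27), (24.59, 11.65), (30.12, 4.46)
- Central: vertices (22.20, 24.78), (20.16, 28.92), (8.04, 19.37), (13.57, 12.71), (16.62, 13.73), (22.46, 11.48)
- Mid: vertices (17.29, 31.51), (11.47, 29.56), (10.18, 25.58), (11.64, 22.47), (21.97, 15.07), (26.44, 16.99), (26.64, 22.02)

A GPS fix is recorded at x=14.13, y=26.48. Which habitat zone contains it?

Mid

Cast a ray rightward from (14.13, 26.48). For each polygon, the edges (by vertex number in listed order) whose endpoints lie on opposite sides of y = 26.48, where each meets that height, and whether that is right or left of the point:
Inner: no edge straddles that height → 0 crossings.
South: no edge straddles that height → 0 crossings.
Central: 1–2 at x≈21.362 (right), 2–3 at x≈17.063 (right) → 2 crossings.
Mid: 2–3 at x≈10.472 (left), 7–1 at x≈22.246 (right) → 1 crossing.
Only Mid has an odd count, so the point is inside Mid.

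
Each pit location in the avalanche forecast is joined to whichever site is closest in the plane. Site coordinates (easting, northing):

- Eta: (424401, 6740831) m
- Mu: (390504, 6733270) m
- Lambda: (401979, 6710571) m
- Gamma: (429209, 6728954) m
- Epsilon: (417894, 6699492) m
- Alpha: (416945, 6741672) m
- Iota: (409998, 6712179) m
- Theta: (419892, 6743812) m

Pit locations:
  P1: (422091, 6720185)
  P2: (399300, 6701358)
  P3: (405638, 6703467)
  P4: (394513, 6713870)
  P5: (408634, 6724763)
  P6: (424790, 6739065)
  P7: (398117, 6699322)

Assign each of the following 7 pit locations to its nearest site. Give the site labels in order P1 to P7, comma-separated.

P1 → Gamma (d²=127561285.00)
P2 → Lambda (d²=92056410.00)
P3 → Lambda (d²=63855097.00)
P4 → Lambda (d²=66624557.00)
P5 → Iota (d²=160217552.00)
P6 → Eta (d²=3270077.00)
P7 → Lambda (d²=141455045.00)

Gamma, Lambda, Lambda, Lambda, Iota, Eta, Lambda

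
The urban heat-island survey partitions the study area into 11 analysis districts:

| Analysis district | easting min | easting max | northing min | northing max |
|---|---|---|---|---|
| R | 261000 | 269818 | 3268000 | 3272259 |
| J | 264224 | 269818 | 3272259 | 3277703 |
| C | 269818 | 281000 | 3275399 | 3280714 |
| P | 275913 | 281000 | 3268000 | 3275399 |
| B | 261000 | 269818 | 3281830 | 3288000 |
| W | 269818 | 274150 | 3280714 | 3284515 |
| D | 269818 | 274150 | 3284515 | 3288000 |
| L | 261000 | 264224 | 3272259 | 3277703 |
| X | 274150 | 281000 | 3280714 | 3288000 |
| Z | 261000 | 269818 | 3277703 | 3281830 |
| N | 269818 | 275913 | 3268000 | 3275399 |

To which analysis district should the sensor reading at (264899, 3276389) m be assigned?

The point has easting = 264899 and northing = 3276389.
Only J satisfies 264224 ≤ easting ≤ 269818 and 3272259 ≤ northing ≤ 3277703.

J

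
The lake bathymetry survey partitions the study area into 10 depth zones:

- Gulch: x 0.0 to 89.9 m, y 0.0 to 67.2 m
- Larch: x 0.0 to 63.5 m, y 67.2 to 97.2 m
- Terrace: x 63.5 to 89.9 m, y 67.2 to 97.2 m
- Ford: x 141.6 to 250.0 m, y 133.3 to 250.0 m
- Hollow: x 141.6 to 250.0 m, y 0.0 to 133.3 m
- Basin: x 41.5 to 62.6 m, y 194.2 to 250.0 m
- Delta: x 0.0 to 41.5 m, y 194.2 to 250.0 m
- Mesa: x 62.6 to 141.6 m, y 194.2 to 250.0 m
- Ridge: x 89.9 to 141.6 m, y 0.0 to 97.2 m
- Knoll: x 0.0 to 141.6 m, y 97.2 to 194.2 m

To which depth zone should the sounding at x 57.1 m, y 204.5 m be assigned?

Basin

The point has x = 57.1 and y = 204.5.
Only Basin satisfies 41.5 ≤ x ≤ 62.6 and 194.2 ≤ y ≤ 250.0.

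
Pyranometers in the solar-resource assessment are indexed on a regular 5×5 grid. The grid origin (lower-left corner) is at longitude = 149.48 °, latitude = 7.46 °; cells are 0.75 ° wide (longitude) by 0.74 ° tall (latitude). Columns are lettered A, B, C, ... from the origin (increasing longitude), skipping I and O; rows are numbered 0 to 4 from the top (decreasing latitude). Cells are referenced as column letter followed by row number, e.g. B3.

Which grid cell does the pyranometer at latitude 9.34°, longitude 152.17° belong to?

Column index: ⌊(152.17 − 149.48) / 0.75⌋ = ⌊3.587⌋ = 3 → column D
Row offset from origin: ⌊(9.34 − 7.46) / 0.74⌋ = ⌊2.541⌋ = 2 → row 2 (counted from top)

D2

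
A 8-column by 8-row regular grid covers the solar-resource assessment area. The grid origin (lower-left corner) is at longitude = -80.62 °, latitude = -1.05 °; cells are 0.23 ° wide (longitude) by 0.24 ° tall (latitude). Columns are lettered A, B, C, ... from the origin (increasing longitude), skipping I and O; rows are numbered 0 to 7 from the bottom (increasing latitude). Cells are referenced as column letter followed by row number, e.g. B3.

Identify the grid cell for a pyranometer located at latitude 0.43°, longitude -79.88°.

D6

Column index: ⌊(-79.88 − -80.62) / 0.23⌋ = ⌊3.217⌋ = 3 → column D
Row offset from origin: ⌊(0.43 − -1.05) / 0.24⌋ = ⌊6.167⌋ = 6 → row 6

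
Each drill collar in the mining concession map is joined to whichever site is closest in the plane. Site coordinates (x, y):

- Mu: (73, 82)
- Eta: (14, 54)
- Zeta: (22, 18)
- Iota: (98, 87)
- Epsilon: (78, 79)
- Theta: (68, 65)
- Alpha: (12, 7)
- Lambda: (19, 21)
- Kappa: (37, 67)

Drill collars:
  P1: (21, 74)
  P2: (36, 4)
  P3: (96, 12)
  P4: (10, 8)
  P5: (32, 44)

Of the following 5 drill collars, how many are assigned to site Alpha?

P1 → Kappa
P2 → Zeta
P3 → Theta
P4 → Alpha
P5 → Eta
1 of the 5 goes to Alpha.

1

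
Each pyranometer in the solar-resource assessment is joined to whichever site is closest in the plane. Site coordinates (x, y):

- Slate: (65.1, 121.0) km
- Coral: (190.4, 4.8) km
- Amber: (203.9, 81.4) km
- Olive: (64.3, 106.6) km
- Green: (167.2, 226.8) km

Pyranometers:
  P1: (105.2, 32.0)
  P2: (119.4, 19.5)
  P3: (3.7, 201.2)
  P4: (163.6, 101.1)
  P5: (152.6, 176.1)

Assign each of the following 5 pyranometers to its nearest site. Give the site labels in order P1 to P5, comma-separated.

Olive, Coral, Slate, Amber, Green

P1 → Olive (d²=7237.97)
P2 → Coral (d²=5257.09)
P3 → Slate (d²=10202.00)
P4 → Amber (d²=2012.18)
P5 → Green (d²=2783.65)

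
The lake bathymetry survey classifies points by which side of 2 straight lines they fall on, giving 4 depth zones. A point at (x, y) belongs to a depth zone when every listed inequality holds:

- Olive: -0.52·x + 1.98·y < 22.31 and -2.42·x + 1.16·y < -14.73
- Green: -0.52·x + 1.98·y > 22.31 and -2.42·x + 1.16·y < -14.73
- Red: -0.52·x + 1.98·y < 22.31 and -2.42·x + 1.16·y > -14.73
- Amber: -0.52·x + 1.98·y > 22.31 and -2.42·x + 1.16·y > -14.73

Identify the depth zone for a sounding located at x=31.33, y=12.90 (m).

Olive

-0.52·31.33 + 1.98·12.90 = 9.250, which is < 22.31
-2.42·31.33 + 1.16·12.90 = -60.855, which is < -14.73
This sign pattern matches Olive.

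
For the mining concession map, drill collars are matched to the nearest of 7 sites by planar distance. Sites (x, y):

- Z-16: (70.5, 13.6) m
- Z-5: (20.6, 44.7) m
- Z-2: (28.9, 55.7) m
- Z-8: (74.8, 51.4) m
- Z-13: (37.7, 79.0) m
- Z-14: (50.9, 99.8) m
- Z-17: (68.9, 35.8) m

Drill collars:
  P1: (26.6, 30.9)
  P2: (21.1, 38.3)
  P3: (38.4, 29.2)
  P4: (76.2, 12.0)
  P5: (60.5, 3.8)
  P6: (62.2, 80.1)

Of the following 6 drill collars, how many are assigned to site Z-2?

0

P1 → Z-5
P2 → Z-5
P3 → Z-5
P4 → Z-16
P5 → Z-16
P6 → Z-14
0 of the 6 go to Z-2.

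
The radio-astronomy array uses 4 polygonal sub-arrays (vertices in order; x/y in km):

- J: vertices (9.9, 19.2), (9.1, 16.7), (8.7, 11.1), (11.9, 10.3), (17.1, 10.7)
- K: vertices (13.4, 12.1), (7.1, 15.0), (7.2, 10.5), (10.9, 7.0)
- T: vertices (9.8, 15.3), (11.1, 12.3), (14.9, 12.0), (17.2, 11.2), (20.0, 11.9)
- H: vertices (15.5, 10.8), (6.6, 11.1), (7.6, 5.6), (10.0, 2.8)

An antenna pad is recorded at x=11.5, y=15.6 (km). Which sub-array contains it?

J

Cast a ray rightward from (11.5, 15.6). For each polygon, the edges (by vertex number in listed order) whose endpoints lie on opposite sides of y = 15.6, where each meets that height, and whether that is right or left of the point:
J: 2–3 at x≈9.02 (left), 5–1 at x≈12.95 (right) → 1 crossing.
K: no edge straddles that height → 0 crossings.
T: no edge straddles that height → 0 crossings.
H: no edge straddles that height → 0 crossings.
Only J has an odd count, so the point is inside J.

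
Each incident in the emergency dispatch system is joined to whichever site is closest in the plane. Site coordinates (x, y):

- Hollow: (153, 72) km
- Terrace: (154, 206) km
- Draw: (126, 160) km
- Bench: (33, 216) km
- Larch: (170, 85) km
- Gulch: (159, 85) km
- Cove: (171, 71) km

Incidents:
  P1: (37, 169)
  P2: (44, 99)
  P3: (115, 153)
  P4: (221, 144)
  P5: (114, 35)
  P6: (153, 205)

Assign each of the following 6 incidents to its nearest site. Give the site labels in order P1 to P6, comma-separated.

P1 → Bench (d²=2225.00)
P2 → Draw (d²=10445.00)
P3 → Draw (d²=170.00)
P4 → Larch (d²=6082.00)
P5 → Hollow (d²=2890.00)
P6 → Terrace (d²=2.00)

Bench, Draw, Draw, Larch, Hollow, Terrace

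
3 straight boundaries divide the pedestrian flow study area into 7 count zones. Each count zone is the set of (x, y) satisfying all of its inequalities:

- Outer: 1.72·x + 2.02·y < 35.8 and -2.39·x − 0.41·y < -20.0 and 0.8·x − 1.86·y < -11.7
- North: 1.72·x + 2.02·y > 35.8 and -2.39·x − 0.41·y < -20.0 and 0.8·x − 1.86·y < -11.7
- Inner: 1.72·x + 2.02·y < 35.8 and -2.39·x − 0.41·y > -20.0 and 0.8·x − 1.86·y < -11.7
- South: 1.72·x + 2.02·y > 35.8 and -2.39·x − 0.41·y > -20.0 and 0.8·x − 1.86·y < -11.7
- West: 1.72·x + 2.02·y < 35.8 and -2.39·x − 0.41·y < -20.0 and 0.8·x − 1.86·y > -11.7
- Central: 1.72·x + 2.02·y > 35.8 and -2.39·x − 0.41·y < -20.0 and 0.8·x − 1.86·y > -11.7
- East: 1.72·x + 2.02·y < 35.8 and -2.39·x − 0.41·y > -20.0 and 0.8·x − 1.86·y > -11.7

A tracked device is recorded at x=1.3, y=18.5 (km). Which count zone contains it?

1.72·1.3 + 2.02·18.5 = 39.606, which is > 35.8
-2.39·1.3 − 0.41·18.5 = -10.692, which is > -20.0
0.8·1.3 − 1.86·18.5 = -33.370, which is < -11.7
This sign pattern matches South.

South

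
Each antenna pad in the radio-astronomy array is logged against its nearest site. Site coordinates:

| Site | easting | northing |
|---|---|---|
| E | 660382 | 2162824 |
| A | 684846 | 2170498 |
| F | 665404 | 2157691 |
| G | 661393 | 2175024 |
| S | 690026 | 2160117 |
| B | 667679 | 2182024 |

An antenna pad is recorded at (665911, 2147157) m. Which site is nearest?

F

Squared distances to each site:
E: 276024730.000; A: 903336506.000; F: 111222205.000; G: 796982013.000; S: 749494825.000; B: 1218833513.000.
Minimum at F.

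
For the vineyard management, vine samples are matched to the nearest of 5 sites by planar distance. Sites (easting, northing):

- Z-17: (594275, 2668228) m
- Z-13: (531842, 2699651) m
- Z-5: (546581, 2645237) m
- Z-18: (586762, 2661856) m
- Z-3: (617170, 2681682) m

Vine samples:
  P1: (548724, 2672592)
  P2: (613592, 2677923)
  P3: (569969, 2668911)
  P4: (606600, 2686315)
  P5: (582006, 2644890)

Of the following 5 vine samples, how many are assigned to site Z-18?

2

P1 → Z-5
P2 → Z-3
P3 → Z-18
P4 → Z-3
P5 → Z-18
2 of the 5 go to Z-18.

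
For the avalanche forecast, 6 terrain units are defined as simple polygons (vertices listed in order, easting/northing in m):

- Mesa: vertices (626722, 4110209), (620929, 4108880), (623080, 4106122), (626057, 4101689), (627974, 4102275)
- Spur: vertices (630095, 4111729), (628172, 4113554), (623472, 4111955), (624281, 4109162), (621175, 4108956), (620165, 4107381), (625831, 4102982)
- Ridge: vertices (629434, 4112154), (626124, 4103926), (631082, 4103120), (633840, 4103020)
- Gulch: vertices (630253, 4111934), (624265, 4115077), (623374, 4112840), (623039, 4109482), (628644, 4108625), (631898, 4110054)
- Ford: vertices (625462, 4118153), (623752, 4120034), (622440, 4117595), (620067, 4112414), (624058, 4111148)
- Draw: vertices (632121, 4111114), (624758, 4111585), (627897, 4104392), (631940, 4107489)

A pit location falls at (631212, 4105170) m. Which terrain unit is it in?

Cast a ray rightward from (631212, 4105170). For each polygon, the edges (by vertex number in listed order) whose endpoints lie on opposite sides of northing = 4105170, where each meets that height, and whether that is right or left of the point:
Mesa: 3–4 at easting≈623719.3 (left), 5–1 at easting≈627517.2 (left) → 0 crossings.
Spur: 6–7 at easting≈623012.8 (left), 7–1 at easting≈626897.6 (left) → 0 crossings.
Ridge: 1–2 at easting≈626624.4 (left), 4–1 at easting≈632802.9 (right) → 1 crossing.
Gulch: no edge straddles that height → 0 crossings.
Ford: no edge straddles that height → 0 crossings.
Draw: 2–3 at easting≈627557.5 (left), 3–4 at easting≈628912.6 (left) → 0 crossings.
Only Ridge has an odd count, so the point is inside Ridge.

Ridge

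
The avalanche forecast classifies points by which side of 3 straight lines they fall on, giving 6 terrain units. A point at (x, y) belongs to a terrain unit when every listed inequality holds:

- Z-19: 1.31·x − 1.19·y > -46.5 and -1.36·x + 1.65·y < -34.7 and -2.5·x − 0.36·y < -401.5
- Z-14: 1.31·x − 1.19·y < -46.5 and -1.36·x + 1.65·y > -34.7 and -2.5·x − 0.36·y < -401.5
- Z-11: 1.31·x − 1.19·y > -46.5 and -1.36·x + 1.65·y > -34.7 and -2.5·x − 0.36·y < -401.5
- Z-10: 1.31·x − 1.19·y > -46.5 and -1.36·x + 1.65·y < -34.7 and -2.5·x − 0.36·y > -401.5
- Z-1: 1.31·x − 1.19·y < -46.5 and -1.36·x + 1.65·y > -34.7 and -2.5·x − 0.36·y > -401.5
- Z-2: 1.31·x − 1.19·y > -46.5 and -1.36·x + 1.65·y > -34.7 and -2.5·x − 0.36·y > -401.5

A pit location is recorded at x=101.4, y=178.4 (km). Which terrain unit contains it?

1.31·101.4 − 1.19·178.4 = -79.462, which is < -46.5
-1.36·101.4 + 1.65·178.4 = 156.456, which is > -34.7
-2.5·101.4 − 0.36·178.4 = -317.724, which is > -401.5
This sign pattern matches Z-1.

Z-1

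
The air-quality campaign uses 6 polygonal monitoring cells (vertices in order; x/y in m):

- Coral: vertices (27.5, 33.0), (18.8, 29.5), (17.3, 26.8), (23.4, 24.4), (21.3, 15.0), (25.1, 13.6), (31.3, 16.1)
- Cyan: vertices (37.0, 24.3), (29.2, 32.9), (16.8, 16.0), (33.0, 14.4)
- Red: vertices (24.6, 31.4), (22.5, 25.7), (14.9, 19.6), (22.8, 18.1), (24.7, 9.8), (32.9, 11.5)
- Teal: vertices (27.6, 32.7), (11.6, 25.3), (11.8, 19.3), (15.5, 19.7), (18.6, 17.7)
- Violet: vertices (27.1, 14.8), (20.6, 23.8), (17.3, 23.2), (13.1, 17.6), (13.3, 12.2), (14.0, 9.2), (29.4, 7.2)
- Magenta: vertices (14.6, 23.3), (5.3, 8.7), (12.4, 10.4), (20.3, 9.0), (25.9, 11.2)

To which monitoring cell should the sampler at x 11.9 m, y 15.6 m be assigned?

Cast a ray rightward from (11.9, 15.6). For each polygon, the edges (by vertex number in listed order) whose endpoints lie on opposite sides of y = 15.6, where each meets that height, and whether that is right or left of the point:
Coral: 4–5 at x≈21.43 (right), 6–7 at x≈30.06 (right) → 2 crossings.
Cyan: 3–4 at x≈20.85 (right), 4–1 at x≈33.48 (right) → 2 crossings.
Red: 4–5 at x≈23.37 (right), 6–1 at x≈31.19 (right) → 2 crossings.
Teal: no edge straddles that height → 0 crossings.
Violet: 1–2 at x≈26.52 (right), 4–5 at x≈13.17 (right) → 2 crossings.
Magenta: 1–2 at x≈9.70 (left), 5–1 at x≈21.79 (right) → 1 crossing.
Only Magenta has an odd count, so the point is inside Magenta.

Magenta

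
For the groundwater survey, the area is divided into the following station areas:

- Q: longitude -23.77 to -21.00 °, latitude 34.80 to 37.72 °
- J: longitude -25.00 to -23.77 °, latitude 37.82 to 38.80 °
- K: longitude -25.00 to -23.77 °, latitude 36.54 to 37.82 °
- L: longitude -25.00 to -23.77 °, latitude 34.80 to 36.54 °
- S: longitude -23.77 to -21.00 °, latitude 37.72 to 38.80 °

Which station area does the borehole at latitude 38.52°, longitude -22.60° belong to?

The point has longitude = -22.60 and latitude = 38.52.
Only S satisfies -23.77 ≤ longitude ≤ -21.00 and 37.72 ≤ latitude ≤ 38.80.

S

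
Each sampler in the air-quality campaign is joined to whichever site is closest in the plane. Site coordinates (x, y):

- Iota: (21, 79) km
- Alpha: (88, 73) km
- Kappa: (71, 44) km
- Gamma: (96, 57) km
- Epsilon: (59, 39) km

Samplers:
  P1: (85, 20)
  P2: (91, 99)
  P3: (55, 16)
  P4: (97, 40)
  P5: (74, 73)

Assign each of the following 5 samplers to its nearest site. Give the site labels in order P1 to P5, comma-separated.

P1 → Kappa (d²=772.00)
P2 → Alpha (d²=685.00)
P3 → Epsilon (d²=545.00)
P4 → Gamma (d²=290.00)
P5 → Alpha (d²=196.00)

Kappa, Alpha, Epsilon, Gamma, Alpha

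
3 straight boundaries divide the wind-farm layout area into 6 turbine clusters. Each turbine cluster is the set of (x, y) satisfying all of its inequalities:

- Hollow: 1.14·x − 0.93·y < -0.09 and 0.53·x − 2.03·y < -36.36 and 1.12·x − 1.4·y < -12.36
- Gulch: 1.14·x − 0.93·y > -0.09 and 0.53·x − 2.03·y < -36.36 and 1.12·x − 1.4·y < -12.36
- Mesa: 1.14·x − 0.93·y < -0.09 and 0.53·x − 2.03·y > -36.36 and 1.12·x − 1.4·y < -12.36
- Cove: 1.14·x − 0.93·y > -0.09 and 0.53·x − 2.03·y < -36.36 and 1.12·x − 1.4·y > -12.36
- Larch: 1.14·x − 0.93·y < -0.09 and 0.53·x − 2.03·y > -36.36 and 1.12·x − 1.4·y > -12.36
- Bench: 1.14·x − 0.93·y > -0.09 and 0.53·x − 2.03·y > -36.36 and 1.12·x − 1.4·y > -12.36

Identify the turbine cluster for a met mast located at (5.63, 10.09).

Larch

1.14·5.63 − 0.93·10.09 = -2.966, which is < -0.09
0.53·5.63 − 2.03·10.09 = -17.499, which is > -36.36
1.12·5.63 − 1.4·10.09 = -7.820, which is > -12.36
This sign pattern matches Larch.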